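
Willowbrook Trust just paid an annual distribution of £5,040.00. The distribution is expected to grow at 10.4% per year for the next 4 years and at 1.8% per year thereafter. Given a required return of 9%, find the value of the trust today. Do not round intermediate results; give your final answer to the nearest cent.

D_1 = 5564.16000
D_2 = 6142.83264
D_3 = 6781.68723
D_4 = 7486.98271
Terminal value at year 4: TV = D_4×(1+g_2)/(r−g_2) = 7621.74840/0.072 = 105857.61661
P_0 = D_1/(1+r)^1 + D_2/(1+r)^2 + D_3/(1+r)^3 + D_4/(1+r)^4 + TV/(1+r)^4
    = 5104.73394 + 5170.29934 + 5236.70685 + 5303.96730 + 74992.20439 = 95807.91182

£95807.91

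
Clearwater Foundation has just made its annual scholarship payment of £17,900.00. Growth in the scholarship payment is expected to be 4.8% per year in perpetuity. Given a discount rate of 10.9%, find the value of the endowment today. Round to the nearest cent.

£307527.87

D₁ = D₀ × (1 + g) = £17,900.00 × 1.048 = £18,759.2000
Growing perpetuity: P = D₁ / (r − g) = £18,759.2000 / (0.109 − 0.048) = £307,527.87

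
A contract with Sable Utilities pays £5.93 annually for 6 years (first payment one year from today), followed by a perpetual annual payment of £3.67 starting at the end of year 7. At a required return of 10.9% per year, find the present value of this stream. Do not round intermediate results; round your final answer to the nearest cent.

PV of 6-year annuity: £5.93 × [1 − (1+0.109)^−6] / 0.109 = 25.15953
Perpetuity value at year 6: £3.67 / 0.109 = 33.66972
PV of perpetuity: 33.66972 / (1+0.109)^6 = 18.09882
Total PV = 25.15953 + 18.09882 = 43.25835

£43.26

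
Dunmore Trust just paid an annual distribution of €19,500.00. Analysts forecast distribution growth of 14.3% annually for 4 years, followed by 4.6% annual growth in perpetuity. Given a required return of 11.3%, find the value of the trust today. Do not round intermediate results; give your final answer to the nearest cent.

D_1 = 22288.50000
D_2 = 25475.75550
D_3 = 29118.78854
D_4 = 33282.77530
Terminal value at year 4: TV = D_4×(1+g_2)/(r−g_2) = 34813.78296/0.067 = 519608.70091
P_0 = D_1/(1+r)^1 + D_2/(1+r)^2 + D_3/(1+r)^3 + D_4/(1+r)^4 + TV/(1+r)^4
    = 20025.60647 + 20565.38023 + 21119.70315 + 21688.96738 + 338606.86389 = 422006.52112

€422006.52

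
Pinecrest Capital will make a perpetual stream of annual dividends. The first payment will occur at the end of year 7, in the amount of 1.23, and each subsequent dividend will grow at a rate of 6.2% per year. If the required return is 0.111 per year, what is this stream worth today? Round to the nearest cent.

13.35

Value at end of year 6: C₁ / (r − g) = 1.23 / (0.111 − 0.062) = 25.1020
Discount to today: PV = 25.1020 / (1 + 0.111)^6 = 25.1020 / 1.880548 = 13.35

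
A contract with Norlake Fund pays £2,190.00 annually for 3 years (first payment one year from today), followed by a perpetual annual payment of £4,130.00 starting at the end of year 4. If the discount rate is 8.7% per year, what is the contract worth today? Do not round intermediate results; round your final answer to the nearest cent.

£42534.18

PV of 3-year annuity: £2,190.00 × [1 − (1+0.087)^−3] / 0.087 = 5573.30923
Perpetuity value at year 3: £4,130.00 / 0.087 = 47471.26437
PV of perpetuity: 47471.26437 / (1+0.087)^3 = 36960.86843
Total PV = 5573.30923 + 36960.86843 = 42534.17765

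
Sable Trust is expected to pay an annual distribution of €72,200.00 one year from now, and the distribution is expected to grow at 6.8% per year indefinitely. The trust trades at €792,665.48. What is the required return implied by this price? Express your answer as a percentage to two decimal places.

P = D₁/(r − g) ⇒ r = D₁/P + g = €72,200.0000/€792,665.48 + 0.068 = 0.091085 + 0.068 = 0.159085

15.91%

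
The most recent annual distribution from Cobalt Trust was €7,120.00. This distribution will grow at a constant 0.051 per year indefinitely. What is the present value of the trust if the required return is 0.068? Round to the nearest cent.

D₁ = D₀ × (1 + g) = €7,120.00 × 1.051 = €7,483.1200
Growing perpetuity: P = D₁ / (r − g) = €7,483.1200 / (0.068 − 0.051) = €440,183.53

€440183.53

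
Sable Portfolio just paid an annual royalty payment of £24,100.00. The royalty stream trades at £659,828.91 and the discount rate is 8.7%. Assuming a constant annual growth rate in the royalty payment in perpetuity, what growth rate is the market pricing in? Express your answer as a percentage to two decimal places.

4.87%

P = D₀(1+g)/(r−g) ⇒ P(r−g) = D₀(1+g) ⇒ g(P+D₀) = P·r − D₀
g = (P·r − D₀)/(P + D₀) = (£659,828.91×0.087 − £24,100.00) / (£659,828.91 + £24,100.00) = 0.048697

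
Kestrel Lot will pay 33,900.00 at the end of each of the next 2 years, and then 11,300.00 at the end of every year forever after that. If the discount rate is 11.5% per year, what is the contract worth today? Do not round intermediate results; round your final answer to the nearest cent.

PV of 2-year annuity: 33,900.00 × [1 − (1+0.115)^−2] / 0.115 = 57671.37887
Perpetuity value at year 2: 11,300.00 / 0.115 = 98260.86957
PV of perpetuity: 98260.86957 / (1+0.115)^2 = 79037.07661
Total PV = 57671.37887 + 79037.07661 = 136708.45548

136708.46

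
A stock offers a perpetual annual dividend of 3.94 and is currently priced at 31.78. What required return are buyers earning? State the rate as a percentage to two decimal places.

12.40%

P = C/r ⇒ r = C/P = 3.94/31.78 = 0.123977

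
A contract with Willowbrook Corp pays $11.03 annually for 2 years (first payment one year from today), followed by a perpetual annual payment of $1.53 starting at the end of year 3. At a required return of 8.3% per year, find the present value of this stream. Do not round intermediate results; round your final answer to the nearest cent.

$35.31

PV of 2-year annuity: $11.03 × [1 − (1+0.083)^−2] / 0.083 = 19.58880
Perpetuity value at year 2: $1.53 / 0.083 = 18.43373
PV of perpetuity: 18.43373 / (1+0.083)^2 = 15.71652
Total PV = 19.58880 + 15.71652 = 35.30532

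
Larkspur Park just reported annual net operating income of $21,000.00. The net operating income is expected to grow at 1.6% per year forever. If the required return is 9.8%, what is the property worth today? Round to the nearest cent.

D₁ = D₀ × (1 + g) = $21,000.00 × 1.016 = $21,336.0000
Growing perpetuity: P = D₁ / (r − g) = $21,336.0000 / (0.098 − 0.016) = $260,195.12

$260195.12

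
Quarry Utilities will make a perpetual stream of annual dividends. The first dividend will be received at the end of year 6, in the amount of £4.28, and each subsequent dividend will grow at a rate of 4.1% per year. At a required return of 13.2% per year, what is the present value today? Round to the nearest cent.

Value at end of year 5: C₁ / (r − g) = £4.28 / (0.132 − 0.041) = £47.0330
Discount to today: PV = £47.0330 / (1 + 0.132)^5 = £47.0330 / 1.858798 = £25.30

£25.30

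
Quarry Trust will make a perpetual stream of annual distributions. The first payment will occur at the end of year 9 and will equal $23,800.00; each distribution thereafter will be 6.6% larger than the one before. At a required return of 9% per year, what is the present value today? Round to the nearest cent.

$497684.06

Value at end of year 8: C₁ / (r − g) = $23,800.00 / (0.09 − 0.066) = $991,666.6667
Discount to today: PV = $991,666.6667 / (1 + 0.09)^8 = $991,666.6667 / 1.992563 = $497,684.06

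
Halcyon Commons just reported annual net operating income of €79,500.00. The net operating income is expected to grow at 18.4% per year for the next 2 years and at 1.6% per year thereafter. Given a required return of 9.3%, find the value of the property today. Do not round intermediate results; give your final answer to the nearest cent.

D_1 = 94128.00000
D_2 = 111447.55200
Terminal value at year 2: TV = D_2×(1+g_2)/(r−g_2) = 113230.71283/0.077 = 1470528.73808
P_0 = D_1/(1+r)^1 + D_2/(1+r)^2 + TV/(1+r)^2
    = 86118.93870 + 93288.95098 + 1230929.53502 = 1410337.42470

€1410337.42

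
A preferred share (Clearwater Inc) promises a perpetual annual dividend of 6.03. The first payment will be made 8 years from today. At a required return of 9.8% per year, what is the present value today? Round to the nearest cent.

31.98

Value at end of year 7: C / r = 6.03 / 0.098 = 61.5306
Discount to today: PV = 61.5306 / (1 + 0.098)^7 = 61.5306 / 1.924050 = 31.98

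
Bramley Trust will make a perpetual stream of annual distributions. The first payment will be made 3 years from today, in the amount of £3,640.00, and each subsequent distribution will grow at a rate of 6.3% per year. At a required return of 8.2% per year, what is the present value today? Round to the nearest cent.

Value at end of year 2: C₁ / (r − g) = £3,640.00 / (0.082 − 0.063) = £191,578.9474
Discount to today: PV = £191,578.9474 / (1 + 0.082)^2 = £191,578.9474 / 1.170724 = £163,641.43

£163641.43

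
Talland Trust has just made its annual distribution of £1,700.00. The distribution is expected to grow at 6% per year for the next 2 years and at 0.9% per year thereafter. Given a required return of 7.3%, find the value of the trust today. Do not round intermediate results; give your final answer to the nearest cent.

£29494.52

D_1 = 1802.00000
D_2 = 1910.12000
Terminal value at year 2: TV = D_2×(1+g_2)/(r−g_2) = 1927.31108/0.064 = 30114.23563
P_0 = D_1/(1+r)^1 + D_2/(1+r)^2 + TV/(1+r)^2
    = 1679.40354 + 1659.05662 + 26156.06453 = 29494.52470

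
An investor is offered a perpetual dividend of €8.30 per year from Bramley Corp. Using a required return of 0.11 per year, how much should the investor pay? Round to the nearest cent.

Level perpetuity: PV = C / r = €8.30 / 0.11 = €75.45

€75.45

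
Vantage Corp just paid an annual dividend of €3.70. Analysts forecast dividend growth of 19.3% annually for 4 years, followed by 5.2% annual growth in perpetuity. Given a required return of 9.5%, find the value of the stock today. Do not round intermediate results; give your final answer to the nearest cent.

D_1 = 4.41410
D_2 = 5.26602
D_3 = 6.28236
D_4 = 7.49486
Terminal value at year 4: TV = D_4×(1+g_2)/(r−g_2) = 7.88459/0.043 = 183.36261
P_0 = D_1/(1+r)^1 + D_2/(1+r)^2 + D_3/(1+r)^3 + D_4/(1+r)^4 + TV/(1+r)^4
    = 4.03114 + 4.39192 + 4.78499 + 5.21323 + 127.54232 = 145.96360

€145.96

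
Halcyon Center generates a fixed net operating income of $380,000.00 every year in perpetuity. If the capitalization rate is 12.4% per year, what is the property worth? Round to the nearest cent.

$3064516.13

Level perpetuity: PV = C / r = $380,000.00 / 0.124 = $3,064,516.13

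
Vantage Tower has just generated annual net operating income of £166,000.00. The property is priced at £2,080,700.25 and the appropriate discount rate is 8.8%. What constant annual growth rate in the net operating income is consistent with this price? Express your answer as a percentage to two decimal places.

0.76%

P = D₀(1+g)/(r−g) ⇒ P(r−g) = D₀(1+g) ⇒ g(P+D₀) = P·r − D₀
g = (P·r − D₀)/(P + D₀) = (£2,080,700.25×0.088 − £166,000.00) / (£2,080,700.25 + £166,000.00) = 0.007612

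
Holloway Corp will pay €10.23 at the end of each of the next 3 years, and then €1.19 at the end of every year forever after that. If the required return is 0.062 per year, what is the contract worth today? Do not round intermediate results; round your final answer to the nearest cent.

€43.27

PV of 3-year annuity: €10.23 × [1 − (1+0.062)^−3] / 0.062 = 27.24404
Perpetuity value at year 3: €1.19 / 0.062 = 19.19355
PV of perpetuity: 19.19355 / (1+0.062)^3 = 16.02440
Total PV = 27.24404 + 16.02440 = 43.26844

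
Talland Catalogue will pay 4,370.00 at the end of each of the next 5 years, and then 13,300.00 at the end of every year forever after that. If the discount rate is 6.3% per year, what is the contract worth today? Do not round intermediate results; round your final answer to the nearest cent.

173799.72

PV of 5-year annuity: 4,370.00 × [1 − (1+0.063)^−5] / 0.063 = 18258.76467
Perpetuity value at year 5: 13,300.00 / 0.063 = 211111.11111
PV of perpetuity: 211111.11111 / (1+0.063)^5 = 155540.95778
Total PV = 18258.76467 + 155540.95778 = 173799.72245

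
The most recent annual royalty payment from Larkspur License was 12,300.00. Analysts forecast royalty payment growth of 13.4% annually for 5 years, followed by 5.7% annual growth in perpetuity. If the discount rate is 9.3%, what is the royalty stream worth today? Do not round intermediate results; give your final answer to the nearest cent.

D_1 = 13948.20000
D_2 = 15817.25880
D_3 = 17936.77148
D_4 = 20340.29886
D_5 = 23065.89890
Terminal value at year 5: TV = D_5×(1+g_2)/(r−g_2) = 24380.65514/0.036 = 677240.42061
P_0 = D_1/(1+r)^1 + D_2/(1+r)^2 + D_3/(1+r)^3 + D_4/(1+r)^4 + D_5/(1+r)^5 + TV/(1+r)^5
    = 12761.39067 + 13240.08876 + 13736.74351 + 14252.02849 + 14786.64255 + 434152.25491 = 502929.14890

502929.15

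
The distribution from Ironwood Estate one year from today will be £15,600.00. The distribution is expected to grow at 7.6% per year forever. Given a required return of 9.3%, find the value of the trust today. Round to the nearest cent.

£917647.06

Growing perpetuity: P = D₁ / (r − g) = £15,600.0000 / (0.093 − 0.076) = £917,647.06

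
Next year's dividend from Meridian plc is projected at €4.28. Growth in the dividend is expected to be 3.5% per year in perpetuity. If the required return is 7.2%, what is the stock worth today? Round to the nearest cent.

€115.68

Growing perpetuity: P = D₁ / (r − g) = €4.2800 / (0.072 − 0.035) = €115.68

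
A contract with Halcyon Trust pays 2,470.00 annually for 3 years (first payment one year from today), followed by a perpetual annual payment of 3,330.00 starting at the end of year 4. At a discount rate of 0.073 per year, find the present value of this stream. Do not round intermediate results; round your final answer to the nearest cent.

43371.84

PV of 3-year annuity: 2,470.00 × [1 − (1+0.073)^−3] / 0.073 = 6446.69519
Perpetuity value at year 3: 3,330.00 / 0.073 = 45616.43836
PV of perpetuity: 45616.43836 / (1+0.073)^3 = 36925.14484
Total PV = 6446.69519 + 36925.14484 = 43371.84003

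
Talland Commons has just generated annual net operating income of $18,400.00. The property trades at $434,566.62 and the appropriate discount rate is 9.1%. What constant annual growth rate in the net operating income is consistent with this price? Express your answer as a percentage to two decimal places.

P = D₀(1+g)/(r−g) ⇒ P(r−g) = D₀(1+g) ⇒ g(P+D₀) = P·r − D₀
g = (P·r − D₀)/(P + D₀) = ($434,566.62×0.091 − $18,400.00) / ($434,566.62 + $18,400.00) = 0.046682

4.67%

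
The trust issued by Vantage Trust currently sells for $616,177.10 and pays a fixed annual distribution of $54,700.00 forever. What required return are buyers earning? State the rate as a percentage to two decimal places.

8.88%

P = C/r ⇒ r = C/P = $54,700.00/$616,177.10 = 0.088773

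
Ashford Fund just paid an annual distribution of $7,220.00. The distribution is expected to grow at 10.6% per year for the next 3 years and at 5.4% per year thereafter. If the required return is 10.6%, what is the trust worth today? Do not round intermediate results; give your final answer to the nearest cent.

D_1 = 7985.32000
D_2 = 8831.76392
D_3 = 9767.93090
Terminal value at year 3: TV = D_3×(1+g_2)/(r−g_2) = 10295.39916/0.052 = 197988.44546
P_0 = D_1/(1+r)^1 + D_2/(1+r)^2 + D_3/(1+r)^3 + TV/(1+r)^3
    = 7220.00000 + 7220.00000 + 7220.00000 + 146343.84615 = 168003.84615

$168003.85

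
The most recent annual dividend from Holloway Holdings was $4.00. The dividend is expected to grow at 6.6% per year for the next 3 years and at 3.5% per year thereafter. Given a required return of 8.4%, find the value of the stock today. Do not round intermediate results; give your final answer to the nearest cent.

$91.96

D_1 = 4.26400
D_2 = 4.54542
D_3 = 4.84542
Terminal value at year 3: TV = D_3×(1+g_2)/(r−g_2) = 5.01501/0.049 = 102.34718
P_0 = D_1/(1+r)^1 + D_2/(1+r)^2 + D_3/(1+r)^3 + TV/(1+r)^3
    = 3.93358 + 3.86826 + 3.80403 + 80.35040 = 91.95627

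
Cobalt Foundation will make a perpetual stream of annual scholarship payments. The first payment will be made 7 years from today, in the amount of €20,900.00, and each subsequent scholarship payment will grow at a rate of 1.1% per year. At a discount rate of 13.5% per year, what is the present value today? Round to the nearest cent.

Value at end of year 6: C₁ / (r − g) = €20,900.00 / (0.135 − 0.011) = €168,548.3871
Discount to today: PV = €168,548.3871 / (1 + 0.135)^6 = €168,548.3871 / 2.137840 = €78,840.51

€78840.51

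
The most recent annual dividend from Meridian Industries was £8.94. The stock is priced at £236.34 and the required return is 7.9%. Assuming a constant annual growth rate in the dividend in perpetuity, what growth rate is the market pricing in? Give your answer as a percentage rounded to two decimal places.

P = D₀(1+g)/(r−g) ⇒ P(r−g) = D₀(1+g) ⇒ g(P+D₀) = P·r − D₀
g = (P·r − D₀)/(P + D₀) = (£236.34×0.079 − £8.94) / (£236.34 + £8.94) = 0.039672

3.97%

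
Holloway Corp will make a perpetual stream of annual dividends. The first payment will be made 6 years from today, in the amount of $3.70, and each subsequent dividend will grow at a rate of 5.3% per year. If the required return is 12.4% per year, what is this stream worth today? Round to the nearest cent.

$29.05

Value at end of year 5: C₁ / (r − g) = $3.70 / (0.124 − 0.053) = $52.1127
Discount to today: PV = $52.1127 / (1 + 0.124)^5 = $52.1127 / 1.794038 = $29.05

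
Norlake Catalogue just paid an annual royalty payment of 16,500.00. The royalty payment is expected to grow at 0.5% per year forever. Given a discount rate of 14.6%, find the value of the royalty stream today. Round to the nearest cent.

117606.38

D₁ = D₀ × (1 + g) = 16,500.00 × 1.005 = 16,582.5000
Growing perpetuity: P = D₁ / (r − g) = 16,582.5000 / (0.146 − 0.005) = 117,606.38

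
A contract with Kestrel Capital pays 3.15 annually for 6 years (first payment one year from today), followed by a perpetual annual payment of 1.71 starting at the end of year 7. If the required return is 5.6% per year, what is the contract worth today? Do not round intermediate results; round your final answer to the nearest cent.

37.71

PV of 6-year annuity: 3.15 × [1 − (1+0.056)^−6] / 0.056 = 15.68616
Perpetuity value at year 6: 1.71 / 0.056 = 30.53571
PV of perpetuity: 30.53571 / (1+0.056)^6 = 22.02037
Total PV = 15.68616 + 22.02037 = 37.70653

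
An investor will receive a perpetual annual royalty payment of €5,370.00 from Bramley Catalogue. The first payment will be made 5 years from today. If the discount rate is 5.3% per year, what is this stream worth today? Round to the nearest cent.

€82410.95

Value at end of year 4: C / r = €5,370.00 / 0.053 = €101,320.7547
Discount to today: PV = €101,320.7547 / (1 + 0.053)^4 = €101,320.7547 / 1.229457 = €82,410.95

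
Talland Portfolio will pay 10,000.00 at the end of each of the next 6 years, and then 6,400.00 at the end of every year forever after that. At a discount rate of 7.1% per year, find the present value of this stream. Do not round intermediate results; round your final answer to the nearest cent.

107247.54

PV of 6-year annuity: 10,000.00 × [1 − (1+0.071)^−6] / 0.071 = 47518.60322
Perpetuity value at year 6: 6,400.00 / 0.071 = 90140.84507
PV of perpetuity: 90140.84507 / (1+0.071)^6 = 59728.93901
Total PV = 47518.60322 + 59728.93901 = 107247.54223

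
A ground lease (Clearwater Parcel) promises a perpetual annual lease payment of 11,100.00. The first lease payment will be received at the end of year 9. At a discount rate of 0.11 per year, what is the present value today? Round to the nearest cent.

43787.13

Value at end of year 8: C / r = 11,100.00 / 0.11 = 100,909.0909
Discount to today: PV = 100,909.0909 / (1 + 0.11)^8 = 100,909.0909 / 2.304538 = 43,787.13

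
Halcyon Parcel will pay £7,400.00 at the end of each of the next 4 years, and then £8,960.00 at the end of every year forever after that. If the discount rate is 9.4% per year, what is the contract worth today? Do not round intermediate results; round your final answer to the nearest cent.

£90309.24

PV of 4-year annuity: £7,400.00 × [1 − (1+0.094)^−4] / 0.094 = 23764.94130
Perpetuity value at year 4: £8,960.00 / 0.094 = 95319.14894
PV of perpetuity: 95319.14894 / (1+0.094)^4 = 66544.30109
Total PV = 23764.94130 + 66544.30109 = 90309.24239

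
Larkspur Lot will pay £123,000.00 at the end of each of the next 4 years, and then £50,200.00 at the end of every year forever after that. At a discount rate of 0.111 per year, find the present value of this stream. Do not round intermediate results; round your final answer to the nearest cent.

£677628.92

PV of 4-year annuity: £123,000.00 × [1 − (1+0.111)^−4] / 0.111 = 380787.49377
Perpetuity value at year 4: £50,200.00 / 0.111 = 452252.25225
PV of perpetuity: 452252.25225 / (1+0.111)^4 = 296841.42146
Total PV = 380787.49377 + 296841.42146 = 677628.91523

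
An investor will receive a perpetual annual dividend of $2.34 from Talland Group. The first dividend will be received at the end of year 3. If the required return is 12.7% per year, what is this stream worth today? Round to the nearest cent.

Value at end of year 2: C / r = $2.34 / 0.127 = $18.4252
Discount to today: PV = $18.4252 / (1 + 0.127)^2 = $18.4252 / 1.270129 = $14.51

$14.51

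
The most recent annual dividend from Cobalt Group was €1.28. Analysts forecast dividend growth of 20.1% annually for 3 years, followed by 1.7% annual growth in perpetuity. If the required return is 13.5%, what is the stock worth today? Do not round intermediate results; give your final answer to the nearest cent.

D_1 = 1.53728
D_2 = 1.84627
D_3 = 2.21737
Terminal value at year 3: TV = D_3×(1+g_2)/(r−g_2) = 2.25507/0.118 = 19.11076
P_0 = D_1/(1+r)^1 + D_2/(1+r)^2 + D_3/(1+r)^3 + TV/(1+r)^3
    = 1.35443 + 1.43319 + 1.51653 + 13.07044 = 17.37460

€17.37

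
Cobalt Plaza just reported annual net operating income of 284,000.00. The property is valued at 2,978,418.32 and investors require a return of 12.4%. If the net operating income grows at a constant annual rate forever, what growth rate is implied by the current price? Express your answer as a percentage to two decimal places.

2.62%

P = D₀(1+g)/(r−g) ⇒ P(r−g) = D₀(1+g) ⇒ g(P+D₀) = P·r − D₀
g = (P·r − D₀)/(P + D₀) = (2,978,418.32×0.124 − 284,000.00) / (2,978,418.32 + 284,000.00) = 0.026154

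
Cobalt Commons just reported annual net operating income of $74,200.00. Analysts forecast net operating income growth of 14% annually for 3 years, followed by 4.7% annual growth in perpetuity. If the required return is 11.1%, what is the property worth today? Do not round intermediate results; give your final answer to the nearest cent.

D_1 = 84588.00000
D_2 = 96430.32000
D_3 = 109930.56480
Terminal value at year 3: TV = D_3×(1+g_2)/(r−g_2) = 115097.30135/0.064 = 1798395.33352
P_0 = D_1/(1+r)^1 + D_2/(1+r)^2 + D_3/(1+r)^3 + TV/(1+r)^3
    = 76136.81368 + 78124.18326 + 80163.42836 + 1311423.58587 = 1545848.01117

$1545848.01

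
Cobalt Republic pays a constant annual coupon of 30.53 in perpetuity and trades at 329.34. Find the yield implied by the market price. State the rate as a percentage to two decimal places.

9.27%

P = C/r ⇒ r = C/P = 30.53/329.34 = 0.092701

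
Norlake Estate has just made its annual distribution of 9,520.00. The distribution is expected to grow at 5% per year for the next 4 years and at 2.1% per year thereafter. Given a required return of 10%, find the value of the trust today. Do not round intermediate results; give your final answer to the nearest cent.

D_1 = 9996.00000
D_2 = 10495.80000
D_3 = 11020.59000
D_4 = 11571.61950
Terminal value at year 4: TV = D_4×(1+g_2)/(r−g_2) = 11814.62351/0.079 = 149552.19632
P_0 = D_1/(1+r)^1 + D_2/(1+r)^2 + D_3/(1+r)^3 + D_4/(1+r)^4 + TV/(1+r)^4
    = 9087.27273 + 8674.21488 + 8279.93238 + 7903.57182 + 102146.16237 = 136091.15417

136091.15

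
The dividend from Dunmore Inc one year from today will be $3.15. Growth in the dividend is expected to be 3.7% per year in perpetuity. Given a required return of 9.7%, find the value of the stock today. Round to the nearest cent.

Growing perpetuity: P = D₁ / (r − g) = $3.1500 / (0.097 − 0.037) = $52.50

$52.50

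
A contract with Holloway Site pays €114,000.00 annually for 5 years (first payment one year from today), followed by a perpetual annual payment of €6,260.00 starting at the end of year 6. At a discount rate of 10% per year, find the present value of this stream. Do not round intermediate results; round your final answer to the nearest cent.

PV of 5-year annuity: €114,000.00 × [1 − (1+0.1)^−5] / 0.1 = 432149.69171
Perpetuity value at year 5: €6,260.00 / 0.1 = 62600.00000
PV of perpetuity: 62600.00000 / (1+0.1)^5 = 38869.67482
Total PV = 432149.69171 + 38869.67482 = 471019.36654

€471019.37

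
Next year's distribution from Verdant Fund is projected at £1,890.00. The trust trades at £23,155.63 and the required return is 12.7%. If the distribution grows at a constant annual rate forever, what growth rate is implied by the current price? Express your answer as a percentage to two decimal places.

P = D₁/(r−g) ⇒ g = r − D₁/P = 0.127 − £1,890.00/£23,155.63 = 0.045378

4.54%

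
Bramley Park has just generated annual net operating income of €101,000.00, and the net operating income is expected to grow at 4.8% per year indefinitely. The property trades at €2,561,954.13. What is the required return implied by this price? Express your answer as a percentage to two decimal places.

8.93%

D₁ = €101,000.00 × 1.048 = €105,848.0000
P = D₁/(r − g) ⇒ r = D₁/P + g = €105,848.0000/€2,561,954.13 + 0.048 = 0.041315 + 0.048 = 0.089315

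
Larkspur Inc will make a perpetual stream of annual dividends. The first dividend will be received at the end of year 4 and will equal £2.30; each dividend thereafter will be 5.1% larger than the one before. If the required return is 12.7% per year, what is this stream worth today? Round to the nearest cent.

Value at end of year 3: C₁ / (r − g) = £2.30 / (0.127 − 0.051) = £30.2632
Discount to today: PV = £30.2632 / (1 + 0.127)^3 = £30.2632 / 1.431435 = £21.14

£21.14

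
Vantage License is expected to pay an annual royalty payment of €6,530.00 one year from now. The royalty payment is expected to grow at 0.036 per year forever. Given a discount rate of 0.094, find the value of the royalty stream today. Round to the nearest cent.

Growing perpetuity: P = D₁ / (r − g) = €6,530.0000 / (0.094 − 0.036) = €112,586.21

€112586.21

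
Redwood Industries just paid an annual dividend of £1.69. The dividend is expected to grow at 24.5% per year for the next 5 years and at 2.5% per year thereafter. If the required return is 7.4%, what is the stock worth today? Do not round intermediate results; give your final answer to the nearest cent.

D_1 = 2.10405
D_2 = 2.61954
D_3 = 3.26133
D_4 = 4.06036
D_5 = 5.05514
Terminal value at year 5: TV = D_5×(1+g_2)/(r−g_2) = 5.18152/0.049 = 105.74534
P_0 = D_1/(1+r)^1 + D_2/(1+r)^2 + D_3/(1+r)^3 + D_4/(1+r)^4 + D_5/(1+r)^5 + TV/(1+r)^5
    = 1.95908 + 2.27100 + 2.63258 + 3.05174 + 3.53763 + 74.00138 = 87.45341

£87.45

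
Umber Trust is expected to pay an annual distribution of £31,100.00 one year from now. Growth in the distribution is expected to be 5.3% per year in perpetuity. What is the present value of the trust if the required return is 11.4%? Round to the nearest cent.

£509836.07

Growing perpetuity: P = D₁ / (r − g) = £31,100.0000 / (0.114 − 0.053) = £509,836.07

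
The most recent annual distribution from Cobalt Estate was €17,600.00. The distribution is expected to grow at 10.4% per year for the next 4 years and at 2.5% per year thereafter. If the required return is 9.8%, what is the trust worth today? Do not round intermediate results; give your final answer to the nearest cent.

€323936.34

D_1 = 19430.40000
D_2 = 21451.16160
D_3 = 23682.08241
D_4 = 26145.01898
Terminal value at year 4: TV = D_4×(1+g_2)/(r−g_2) = 26798.64445/0.073 = 367104.71851
P_0 = D_1/(1+r)^1 + D_2/(1+r)^2 + D_3/(1+r)^3 + D_4/(1+r)^4 + TV/(1+r)^4
    = 17696.17486 + 17792.87527 + 17890.10410 + 17987.86423 + 252569.32653 = 323936.34499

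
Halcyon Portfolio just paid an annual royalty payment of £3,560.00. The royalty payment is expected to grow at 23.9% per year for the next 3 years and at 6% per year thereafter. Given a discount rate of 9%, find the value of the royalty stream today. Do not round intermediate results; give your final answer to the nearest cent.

D_1 = 4410.84000
D_2 = 5465.03076
D_3 = 6771.17311
Terminal value at year 3: TV = D_3×(1+g_2)/(r−g_2) = 7177.44350/0.03 = 239248.11661
P_0 = D_1/(1+r)^1 + D_2/(1+r)^2 + D_3/(1+r)^3 + TV/(1+r)^3
    = 4046.64220 + 4599.80705 + 5228.58802 + 184743.44328 = 198618.48056

£198618.48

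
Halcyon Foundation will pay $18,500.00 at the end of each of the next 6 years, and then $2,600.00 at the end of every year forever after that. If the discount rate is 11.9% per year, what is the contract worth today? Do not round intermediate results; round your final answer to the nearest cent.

$87405.68

PV of 6-year annuity: $18,500.00 × [1 − (1+0.119)^−6] / 0.119 = 76276.94296
Perpetuity value at year 6: $2,600.00 / 0.119 = 21848.73950
PV of perpetuity: 21848.73950 / (1+0.119)^6 = 11128.73670
Total PV = 76276.94296 + 11128.73670 = 87405.67966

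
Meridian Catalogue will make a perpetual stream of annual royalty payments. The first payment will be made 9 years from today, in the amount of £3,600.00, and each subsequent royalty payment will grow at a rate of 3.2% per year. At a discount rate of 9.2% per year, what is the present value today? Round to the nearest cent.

Value at end of year 8: C₁ / (r − g) = £3,600.00 / (0.092 − 0.032) = £60,000.0000
Discount to today: PV = £60,000.0000 / (1 + 0.092)^8 = £60,000.0000 / 2.022000 = £29,673.59

£29673.59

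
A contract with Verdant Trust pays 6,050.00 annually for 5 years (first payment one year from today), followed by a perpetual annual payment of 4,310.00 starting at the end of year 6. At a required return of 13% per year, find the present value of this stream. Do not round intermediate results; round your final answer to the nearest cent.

39273.83

PV of 5-year annuity: 6,050.00 × [1 − (1+0.13)^−5] / 0.13 = 21279.24913
Perpetuity value at year 5: 4,310.00 / 0.13 = 33153.84615
PV of perpetuity: 33153.84615 / (1+0.13)^5 = 17994.57942
Total PV = 21279.24913 + 17994.57942 = 39273.82855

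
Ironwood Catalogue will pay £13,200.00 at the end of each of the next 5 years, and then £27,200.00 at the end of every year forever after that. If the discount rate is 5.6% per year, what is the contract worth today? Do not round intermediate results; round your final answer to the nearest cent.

PV of 5-year annuity: £13,200.00 × [1 − (1+0.056)^−5] / 0.056 = 56213.51683
Perpetuity value at year 5: £27,200.00 / 0.056 = 485714.28571
PV of perpetuity: 485714.28571 / (1+0.056)^5 = 369880.37225
Total PV = 56213.51683 + 369880.37225 = 426093.88908

£426093.89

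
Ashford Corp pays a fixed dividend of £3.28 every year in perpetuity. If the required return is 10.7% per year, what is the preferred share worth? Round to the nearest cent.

Level perpetuity: PV = C / r = £3.28 / 0.107 = £30.65

£30.65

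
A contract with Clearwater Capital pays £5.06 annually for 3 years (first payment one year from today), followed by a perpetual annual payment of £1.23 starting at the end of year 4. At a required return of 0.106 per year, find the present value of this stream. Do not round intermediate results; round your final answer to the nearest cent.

£21.03

PV of 3-year annuity: £5.06 × [1 − (1+0.106)^−3] / 0.106 = 12.45173
Perpetuity value at year 3: £1.23 / 0.106 = 11.60377
PV of perpetuity: 11.60377 / (1+0.106)^3 = 8.57697
Total PV = 12.45173 + 8.57697 = 21.02870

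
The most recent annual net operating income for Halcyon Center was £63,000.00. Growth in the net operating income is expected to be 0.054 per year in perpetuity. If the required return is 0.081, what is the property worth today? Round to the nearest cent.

D₁ = D₀ × (1 + g) = £63,000.00 × 1.054 = £66,402.0000
Growing perpetuity: P = D₁ / (r − g) = £66,402.0000 / (0.081 − 0.054) = £2,459,333.33

£2459333.33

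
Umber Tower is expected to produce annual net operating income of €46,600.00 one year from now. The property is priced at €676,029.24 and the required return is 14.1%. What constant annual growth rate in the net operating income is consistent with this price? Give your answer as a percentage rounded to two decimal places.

P = D₁/(r−g) ⇒ g = r − D₁/P = 0.141 − €46,600.00/€676,029.24 = 0.072068

7.21%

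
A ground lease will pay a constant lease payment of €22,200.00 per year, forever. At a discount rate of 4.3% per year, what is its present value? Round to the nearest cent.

Level perpetuity: PV = C / r = €22,200.00 / 0.043 = €516,279.07

€516279.07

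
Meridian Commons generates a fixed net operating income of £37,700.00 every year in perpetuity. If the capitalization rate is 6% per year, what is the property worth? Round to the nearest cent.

£628333.33

Level perpetuity: PV = C / r = £37,700.00 / 0.06 = £628,333.33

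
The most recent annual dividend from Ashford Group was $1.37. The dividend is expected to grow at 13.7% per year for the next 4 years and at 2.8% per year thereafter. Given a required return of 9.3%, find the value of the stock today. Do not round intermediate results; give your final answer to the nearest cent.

$31.43

D_1 = 1.55769
D_2 = 1.77109
D_3 = 2.01373
D_4 = 2.28961
Terminal value at year 4: TV = D_4×(1+g_2)/(r−g_2) = 2.35372/0.065 = 36.21114
P_0 = D_1/(1+r)^1 + D_2/(1+r)^2 + D_3/(1+r)^3 + D_4/(1+r)^4 + TV/(1+r)^4
    = 1.42515 + 1.48252 + 1.54220 + 1.60429 + 25.37240 = 31.42656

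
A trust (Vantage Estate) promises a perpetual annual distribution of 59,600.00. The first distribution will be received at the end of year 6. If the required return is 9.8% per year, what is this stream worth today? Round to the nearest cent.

381073.27

Value at end of year 5: C / r = 59,600.00 / 0.098 = 608,163.2653
Discount to today: PV = 608,163.2653 / (1 + 0.098)^5 = 608,163.2653 / 1.595922 = 381,073.27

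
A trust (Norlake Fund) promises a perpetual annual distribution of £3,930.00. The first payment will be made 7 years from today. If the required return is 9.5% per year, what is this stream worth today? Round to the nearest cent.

£23998.51

Value at end of year 6: C / r = £3,930.00 / 0.095 = £41,368.4211
Discount to today: PV = £41,368.4211 / (1 + 0.095)^6 = £41,368.4211 / 1.723791 = £23,998.51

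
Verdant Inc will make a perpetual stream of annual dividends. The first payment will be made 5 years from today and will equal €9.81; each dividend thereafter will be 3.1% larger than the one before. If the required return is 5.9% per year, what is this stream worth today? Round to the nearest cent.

Value at end of year 4: C₁ / (r − g) = €9.81 / (0.059 − 0.031) = €350.3571
Discount to today: PV = €350.3571 / (1 + 0.059)^4 = €350.3571 / 1.257720 = €278.57

€278.57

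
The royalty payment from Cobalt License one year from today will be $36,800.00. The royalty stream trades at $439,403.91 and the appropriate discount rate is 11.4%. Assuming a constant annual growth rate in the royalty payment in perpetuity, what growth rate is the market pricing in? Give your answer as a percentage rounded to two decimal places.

P = D₁/(r−g) ⇒ g = r − D₁/P = 0.114 − $36,800.00/$439,403.91 = 0.030250

3.03%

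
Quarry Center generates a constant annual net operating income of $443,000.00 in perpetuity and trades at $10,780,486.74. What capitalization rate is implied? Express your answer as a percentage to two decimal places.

P = C/r ⇒ r = C/P = $443,000.00/$10,780,486.74 = 0.041093

4.11%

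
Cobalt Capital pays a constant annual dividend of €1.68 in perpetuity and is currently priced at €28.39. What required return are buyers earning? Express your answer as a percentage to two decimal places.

5.92%

P = C/r ⇒ r = C/P = €1.68/€28.39 = 0.059176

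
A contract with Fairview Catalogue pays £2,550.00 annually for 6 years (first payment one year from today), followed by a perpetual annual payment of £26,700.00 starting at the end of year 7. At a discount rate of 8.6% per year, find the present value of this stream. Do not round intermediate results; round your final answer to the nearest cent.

PV of 6-year annuity: £2,550.00 × [1 − (1+0.086)^−6] / 0.086 = 11576.80905
Perpetuity value at year 6: £26,700.00 / 0.086 = 310465.11628
PV of perpetuity: 310465.11628 / (1+0.086)^6 = 189249.11559
Total PV = 11576.80905 + 189249.11559 = 200825.92464

£200825.92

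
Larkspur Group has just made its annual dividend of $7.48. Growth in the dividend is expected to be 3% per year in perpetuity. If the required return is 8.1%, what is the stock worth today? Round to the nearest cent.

$151.07

D₁ = D₀ × (1 + g) = $7.48 × 1.03 = $7.7044
Growing perpetuity: P = D₁ / (r − g) = $7.7044 / (0.081 − 0.03) = $151.07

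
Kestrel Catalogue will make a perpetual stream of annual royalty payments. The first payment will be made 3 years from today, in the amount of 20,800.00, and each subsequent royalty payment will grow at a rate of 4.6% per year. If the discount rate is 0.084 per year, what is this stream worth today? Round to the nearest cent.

Value at end of year 2: C₁ / (r − g) = 20,800.00 / (0.084 − 0.046) = 547,368.4211
Discount to today: PV = 547,368.4211 / (1 + 0.084)^2 = 547,368.4211 / 1.175056 = 465,823.26

465823.26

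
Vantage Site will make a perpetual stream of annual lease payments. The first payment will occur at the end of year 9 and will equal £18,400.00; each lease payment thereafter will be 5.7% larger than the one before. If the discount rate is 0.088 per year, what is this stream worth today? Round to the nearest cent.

£302290.83

Value at end of year 8: C₁ / (r − g) = £18,400.00 / (0.088 − 0.057) = £593,548.3871
Discount to today: PV = £593,548.3871 / (1 + 0.088)^8 = £593,548.3871 / 1.963501 = £302,290.83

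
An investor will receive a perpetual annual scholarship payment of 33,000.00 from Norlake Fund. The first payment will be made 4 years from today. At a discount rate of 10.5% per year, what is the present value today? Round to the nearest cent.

232936.64

Value at end of year 3: C / r = 33,000.00 / 0.105 = 314,285.7143
Discount to today: PV = 314,285.7143 / (1 + 0.105)^3 = 314,285.7143 / 1.349233 = 232,936.64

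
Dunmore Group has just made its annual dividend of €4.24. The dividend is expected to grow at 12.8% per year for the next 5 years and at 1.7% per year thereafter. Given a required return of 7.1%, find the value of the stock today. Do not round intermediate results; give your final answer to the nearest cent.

€128.32

D_1 = 4.78272
D_2 = 5.39491
D_3 = 6.08546
D_4 = 6.86439
D_5 = 7.74304
Terminal value at year 5: TV = D_5×(1+g_2)/(r−g_2) = 7.87467/0.054 = 145.82720
P_0 = D_1/(1+r)^1 + D_2/(1+r)^2 + D_3/(1+r)^3 + D_4/(1+r)^4 + D_5/(1+r)^5 + TV/(1+r)^5
    = 4.46566 + 4.70333 + 4.95364 + 5.21728 + 5.49495 + 103.48829 = 128.32315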